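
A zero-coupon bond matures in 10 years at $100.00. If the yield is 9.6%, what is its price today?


Formula: Price = FV / (1 + r)^n
Substituting: Price = $100.00 / (1 + 0.096)^10
Discount factor: (1.096)^10 = 2.500953
Price = $100.00 / 2.500953 = $39.98

$39.98


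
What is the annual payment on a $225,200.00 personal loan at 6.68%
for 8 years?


Formula: PMT = PV * r / (1 - (1+r)^(-n))
Denominator: 1 - (1 + 0.0668)^(-8) = 0.403877
Numerator: $225,200.00 * 0.0668 = 15043.36
PMT = 15043.36 / 0.403877 = $37,247.39

$37,247.39


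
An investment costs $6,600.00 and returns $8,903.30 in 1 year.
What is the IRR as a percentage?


Formula: IRR = C1/C0 - 1
Substituting: IRR = $8,903.30 / $6,600.00 - 1
Ratio: 1.348985 - 1 = 0.348985
IRR = 34.8985%

34.8985%


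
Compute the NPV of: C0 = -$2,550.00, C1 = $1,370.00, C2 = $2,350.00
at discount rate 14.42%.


Formula: NPV = C0 + C1/(1+r) + C2/(1+r)^2
Discount C1: $1,370.00 / (1 + 0.1442) = $1,197.34
Discount C2: $2,350.00 / (1 + 0.1442)^2 = $1,795.00
NPV = -$2,550.00 + $1,197.34 + $1,795.00 = $442.34

$442.34


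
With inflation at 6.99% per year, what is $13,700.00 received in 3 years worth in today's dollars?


Formula: Real value = nominal / (1 + inflation)^years
Price level: (1 + 0.0699)^3 = 1.2247
Real value = $13,700.00 / 1.2247 = $11,186.42

$11,186.42


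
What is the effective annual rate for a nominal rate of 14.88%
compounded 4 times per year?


Formula: EAR = (1 + r/m)^m - 1
Period rate: r/m = 0.1488 / 4 = 0.0372
Compounding: (1 + 0.0372)^4 = 1.157311
EAR = 1.157311 - 1 = 0.157311

0.157311


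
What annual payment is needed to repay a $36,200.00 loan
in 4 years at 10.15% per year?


Formula: PMT = PV * r / (1 - (1+r)^(-n))
Denominator: 1 - (1 + 0.1015)^(-4) = 0.320699
Numerator: $36,200.00 * 0.1015 = 3674.3
PMT = 3674.3 / 0.320699 = $11,457.15

$11,457.15


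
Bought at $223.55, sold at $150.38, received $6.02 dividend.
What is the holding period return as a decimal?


Formula: HPR = (P1 - P0 + D) / P0
Gain: $150.38 - $223.55 + $6.02 = -$67.15
HPR = -$67.15 / $223.55 = -0.3004

-0.3004


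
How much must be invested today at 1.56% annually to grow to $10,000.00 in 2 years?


Formula: PV = FV / (1 + r)^n
Substituting: PV = $10,000.00 / (1 + 0.0156)^2
Discount factor: (1.0156)^2 = 1.031443
PV = $10,000.00 / 1.031443 = $9,695.15

$9,695.15


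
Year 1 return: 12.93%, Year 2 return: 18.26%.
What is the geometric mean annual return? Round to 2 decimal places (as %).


Formula: Geometric mean = ((1+r1)*(1+r2))^(1/2) - 1
Product: (1 + 0.1293) * (1 + 0.1826) = 1.1293 * 1.1826 = 1.33551
Square root: 1.33551^0.5 = 1.155643
Geometric mean = 1.155643 - 1 = 0.155643
As percentage: 15.56%

15.56%


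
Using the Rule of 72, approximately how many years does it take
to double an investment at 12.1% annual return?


Formula: Years ≈ 72 / r
Substituting: Years ≈ 72 / 12.1
Years ≈ 6.0

6.0 years


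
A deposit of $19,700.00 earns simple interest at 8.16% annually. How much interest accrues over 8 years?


Formula: I = P * r * t
Substituting: I = $19,700.00 * 0.0816 * 8
Step: I = $19,700.00 * 0.6528
I = $12,860.16

$12,860.16


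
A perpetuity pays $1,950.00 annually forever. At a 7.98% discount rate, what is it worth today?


Formula: PV = C / r
Substituting: PV = $1,950.00 / 0.0798
PV = $24,436.09

$24,436.09


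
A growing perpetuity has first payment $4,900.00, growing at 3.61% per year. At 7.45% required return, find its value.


Formula: PV = C / (r - g)
Spread: r - g = 0.0745 - 0.0361 = 0.0384
Substituting: PV = $4,900.00 / 0.0384
PV = $127,604.17

$127,604.17


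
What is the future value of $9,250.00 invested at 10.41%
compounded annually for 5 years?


Formula: FV = P * (1 + r)^n
Substituting: FV = $9,250.00 * (1 + 0.1041)^5
Growth factor: (1.1041)^5 = 1.640749
FV = $9,250.00 * 1.640749 = $15,176.92

$15,176.92


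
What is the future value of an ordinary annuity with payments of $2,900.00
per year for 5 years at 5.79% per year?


Formula: FV = PMT * ((1+r)^n - 1) / r
Growth factor: (1 + 0.0579)^5 = 1.325022
Numerator: 1.325022 - 1 = 0.325022
FV = $2,900.00 * 0.325022 / 0.0579 = $16,279.17

$16,279.17


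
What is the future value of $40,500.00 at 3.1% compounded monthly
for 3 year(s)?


Formula: FV = P * (1 + r/m)^(m*t)
Period rate: r/m = 0.031 / 12 = 0.002583
Total periods: m*t = 12 * 3 = 36
Growth factor: (1 + 0.002583)^36 = 1.09733
FV = $40,500.00 * 1.09733 = $44,441.87

$44,441.87


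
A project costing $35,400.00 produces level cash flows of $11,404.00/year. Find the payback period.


Formula: Payback = investment / annual cash flow
Substituting: Payback = $35,400.00 / $11,404.00
Payback = 3.1042 years

3.1042 years


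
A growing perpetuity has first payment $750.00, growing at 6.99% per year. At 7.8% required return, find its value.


Formula: PV = C / (r - g)
Spread: r - g = 0.078 - 0.0699 = 0.0081
Substituting: PV = $750.00 / 0.0081
PV = $92,592.59

$92,592.59


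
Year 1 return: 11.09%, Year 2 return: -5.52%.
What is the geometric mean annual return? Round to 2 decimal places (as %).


Formula: Geometric mean = ((1+r1)*(1+r2))^(1/2) - 1
Product: (1 + 0.1109) * (1 + -0.0552) = 1.1109 * 0.9448 = 1.049578
Square root: 1.049578^0.5 = 1.024489
Geometric mean = 1.024489 - 1 = 0.024489
As percentage: 2.45%

2.45%


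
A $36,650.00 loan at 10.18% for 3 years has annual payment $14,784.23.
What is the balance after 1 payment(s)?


Formula: Balance = PV*(1+r)^k - PMT*((1+r)^k - 1)/r
Growth: (1 + 0.1018)^1 = 1.1018
Accumulated factor: ((1+r)^k - 1)/r = 1.0
Balance = $36,650.00 * 1.1018 - $14,784.23 * 1.0
Balance = $25,596.74

$25,596.74


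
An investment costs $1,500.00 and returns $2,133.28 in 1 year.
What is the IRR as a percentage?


Formula: IRR = C1/C0 - 1
Substituting: IRR = $2,133.28 / $1,500.00 - 1
Ratio: 1.422187 - 1 = 0.422187
IRR = 42.2187%

42.2187%


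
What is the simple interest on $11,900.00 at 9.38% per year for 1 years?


Formula: I = P * r * t
Substituting: I = $11,900.00 * 0.0938 * 1
Step: I = $11,900.00 * 0.0938
I = $1,116.22

$1,116.22


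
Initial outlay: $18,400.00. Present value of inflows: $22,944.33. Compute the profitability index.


Formula: PI = PV(cash flows) / initial investment
Substituting: PI = $22,944.33 / $18,400.00
PI = 1.247

1.247


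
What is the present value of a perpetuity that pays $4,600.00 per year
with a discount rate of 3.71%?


Formula: PV = C / r
Substituting: PV = $4,600.00 / 0.0371
PV = $123,989.22

$123,989.22


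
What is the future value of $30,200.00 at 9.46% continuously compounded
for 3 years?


Formula: FV = P * e^(r*t)
Exponent: r*t = 0.0946 * 3 = 0.2838
e^(0.2838) = 1.328167
FV = $30,200.00 * 1.328167 = $40,110.65

$40,110.65


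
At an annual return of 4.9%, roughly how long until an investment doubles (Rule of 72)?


Formula: Years ≈ 72 / r
Substituting: Years ≈ 72 / 4.9
Years ≈ 14.7

14.7 years


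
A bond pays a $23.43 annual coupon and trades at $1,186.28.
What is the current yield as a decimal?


Formula: Current yield = annual coupon / price
Substituting: CY = $23.43 / $1,186.28
CY = 0.019751

0.019751


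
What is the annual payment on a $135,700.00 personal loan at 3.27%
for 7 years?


Formula: PMT = PV * r / (1 - (1+r)^(-n))
Denominator: 1 - (1 + 0.0327)^(-7) = 0.201673
Numerator: $135,700.00 * 0.0327 = 4437.39
PMT = 4437.39 / 0.201673 = $22,002.88

$22,002.88


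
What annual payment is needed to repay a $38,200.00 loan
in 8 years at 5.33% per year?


Formula: PMT = PV * r / (1 - (1+r)^(-n))
Denominator: 1 - (1 + 0.0533)^(-8) = 0.33994
Numerator: $38,200.00 * 0.0533 = 2036.06
PMT = 2036.06 / 0.33994 = $5,989.47

$5,989.47


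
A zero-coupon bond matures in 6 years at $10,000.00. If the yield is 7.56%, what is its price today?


Formula: Price = FV / (1 + r)^n
Substituting: Price = $10,000.00 / (1 + 0.0756)^6
Discount factor: (1.0756)^6 = 1.548477
Price = $10,000.00 / 1.548477 = $6,457.96

$6,457.96


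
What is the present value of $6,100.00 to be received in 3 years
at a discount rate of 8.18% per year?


Formula: PV = FV / (1 + r)^n
Substituting: PV = $6,100.00 / (1 + 0.0818)^3
Discount factor: (1.0818)^3 = 1.266021
PV = $6,100.00 / 1.266021 = $4,818.25

$4,818.25


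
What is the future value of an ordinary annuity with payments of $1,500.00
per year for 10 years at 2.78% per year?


Formula: FV = PMT * ((1+r)^n - 1) / r
Growth factor: (1 + 0.0278)^10 = 1.315486
Numerator: 1.315486 - 1 = 0.315486
FV = $1,500.00 * 0.315486 / 0.0278 = $17,022.61

$17,022.61


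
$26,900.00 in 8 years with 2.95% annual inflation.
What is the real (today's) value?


Formula: Real value = nominal / (1 + inflation)^years
Price level: (1 + 0.0295)^8 = 1.261859
Real value = $26,900.00 / 1.261859 = $21,317.76

$21,317.76


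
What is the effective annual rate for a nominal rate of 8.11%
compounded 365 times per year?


Formula: EAR = (1 + r/m)^m - 1
Period rate: r/m = 0.0811 / 365 = 0.000222
Compounding: (1 + 0.000222)^365 = 1.08447
EAR = 1.08447 - 1 = 0.08447

0.08447


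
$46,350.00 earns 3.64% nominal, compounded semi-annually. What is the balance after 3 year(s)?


Formula: FV = P * (1 + r/m)^(m*t)
Period rate: r/m = 0.0364 / 2 = 0.0182
Total periods: m*t = 2 * 3 = 6
Growth factor: (1 + 0.0182)^6 = 1.114291
FV = $46,350.00 * 1.114291 = $51,647.38

$51,647.38


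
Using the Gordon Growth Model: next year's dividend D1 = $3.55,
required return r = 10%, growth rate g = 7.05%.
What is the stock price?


Formula: P = D1 / (r - g)
Spread: r - g = 0.1 - 0.0705 = 0.0295
Substituting: P = $3.55 / 0.0295
P = $120.34

$120.34


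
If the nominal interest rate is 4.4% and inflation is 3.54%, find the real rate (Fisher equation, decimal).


Formula: (1 + r_real) = (1 + r_nom) / (1 + inflation)
Substituting: (1 + r_real) = 1.044 / 1.0354
(1 + r_real) = 1.008306
r_real = 1.008306 - 1 = 0.008306

0.008306


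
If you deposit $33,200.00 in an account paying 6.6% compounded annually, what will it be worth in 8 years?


Formula: FV = P * (1 + r)^n
Substituting: FV = $33,200.00 * (1 + 0.066)^8
Growth factor: (1.066)^8 = 1.667468
FV = $33,200.00 * 1.667468 = $55,359.95

$55,359.95


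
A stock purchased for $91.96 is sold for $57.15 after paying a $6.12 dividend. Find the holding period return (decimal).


Formula: HPR = (P1 - P0 + D) / P0
Gain: $57.15 - $91.96 + $6.12 = -$28.69
HPR = -$28.69 / $91.96 = -0.312

-0.312


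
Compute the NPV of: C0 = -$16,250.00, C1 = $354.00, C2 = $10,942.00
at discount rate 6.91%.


Formula: NPV = C0 + C1/(1+r) + C2/(1+r)^2
Discount C1: $354.00 / (1 + 0.0691) = $331.12
Discount C2: $10,942.00 / (1 + 0.0691)^2 = $9,573.26
NPV = -$16,250.00 + $331.12 + $9,573.26 = -$6,345.62

-$6,345.62


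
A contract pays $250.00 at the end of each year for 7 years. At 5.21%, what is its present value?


Formula: PV = PMT * (1 - (1+r)^(-n)) / r
Discount factor: (1 + 0.0521)^(-7) = 0.700811
Bracket: 1 - 0.700811 = 0.299189
PV = $250.00 * 0.299189 / 0.0521 = $1,435.65

$1,435.65


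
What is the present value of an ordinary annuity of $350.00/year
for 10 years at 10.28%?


Formula: PV = PMT * (1 - (1+r)^(-n)) / r
Discount factor: (1 + 0.1028)^(-10) = 0.375865
Bracket: 1 - 0.375865 = 0.624135
PV = $350.00 * 0.624135 / 0.1028 = $2,124.97

$2,124.97


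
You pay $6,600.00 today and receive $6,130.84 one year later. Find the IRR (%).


Formula: IRR = C1/C0 - 1
Substituting: IRR = $6,130.84 / $6,600.00 - 1
Ratio: 0.928915 - 1 = -0.071085
IRR = -7.1085%

-7.1085%


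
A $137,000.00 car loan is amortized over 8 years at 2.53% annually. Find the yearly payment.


Formula: PMT = PV * r / (1 - (1+r)^(-n))
Denominator: 1 - (1 + 0.0253)^(-8) = 0.181173
Numerator: $137,000.00 * 0.0253 = 3466.1
PMT = 3466.1 / 0.181173 = $19,131.48

$19,131.48


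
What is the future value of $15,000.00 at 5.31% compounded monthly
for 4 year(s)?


Formula: FV = P * (1 + r/m)^(m*t)
Period rate: r/m = 0.0531 / 12 = 0.004425
Total periods: m*t = 12 * 4 = 48
Growth factor: (1 + 0.004425)^48 = 1.236063
FV = $15,000.00 * 1.236063 = $18,540.95

$18,540.95


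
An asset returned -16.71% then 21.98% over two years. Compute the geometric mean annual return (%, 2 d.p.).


Formula: Geometric mean = ((1+r1)*(1+r2))^(1/2) - 1
Product: (1 + -0.1671) * (1 + 0.2198) = 0.8329 * 1.2198 = 1.015971
Square root: 1.015971^0.5 = 1.007954
Geometric mean = 1.007954 - 1 = 0.007954
As percentage: 0.80%

0.80%


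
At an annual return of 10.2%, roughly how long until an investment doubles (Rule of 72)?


Formula: Years ≈ 72 / r
Substituting: Years ≈ 72 / 10.2
Years ≈ 7.1

7.1 years


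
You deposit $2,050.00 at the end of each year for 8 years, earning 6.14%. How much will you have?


Formula: FV = PMT * ((1+r)^n - 1) / r
Growth factor: (1 + 0.0614)^8 = 1.610767
Numerator: 1.610767 - 1 = 0.610767
FV = $2,050.00 * 0.610767 / 0.0614 = $20,392.05

$20,392.05


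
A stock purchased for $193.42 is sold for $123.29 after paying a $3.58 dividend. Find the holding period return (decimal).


Formula: HPR = (P1 - P0 + D) / P0
Gain: $123.29 - $193.42 + $3.58 = -$66.55
HPR = -$66.55 / $193.42 = -0.3441

-0.3441


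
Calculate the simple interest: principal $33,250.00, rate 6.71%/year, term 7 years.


Formula: I = P * r * t
Substituting: I = $33,250.00 * 0.0671 * 7
Step: I = $33,250.00 * 0.4697
I = $15,617.53

$15,617.53


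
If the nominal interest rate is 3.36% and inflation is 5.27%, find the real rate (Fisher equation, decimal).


Formula: (1 + r_real) = (1 + r_nom) / (1 + inflation)
Substituting: (1 + r_real) = 1.0336 / 1.0527
(1 + r_real) = 0.981856
r_real = 0.981856 - 1 = -0.018144

-0.018144


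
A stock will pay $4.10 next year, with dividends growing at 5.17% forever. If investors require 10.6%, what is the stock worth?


Formula: P = D1 / (r - g)
Spread: r - g = 0.106 - 0.0517 = 0.0543
Substituting: P = $4.10 / 0.0543
P = $75.51

$75.51


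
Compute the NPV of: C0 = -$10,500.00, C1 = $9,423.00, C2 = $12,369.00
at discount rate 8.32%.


Formula: NPV = C0 + C1/(1+r) + C2/(1+r)^2
Discount C1: $9,423.00 / (1 + 0.0832) = $8,699.22
Discount C2: $12,369.00 / (1 + 0.0832)^2 = $10,541.86
NPV = -$10,500.00 + $8,699.22 + $10,541.86 = $8,741.09

$8,741.09


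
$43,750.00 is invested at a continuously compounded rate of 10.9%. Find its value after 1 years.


Formula: FV = P * e^(r*t)
Exponent: r*t = 0.109 * 1 = 0.109
e^(0.109) = 1.115162
FV = $43,750.00 * 1.115162 = $48,788.35

$48,788.35


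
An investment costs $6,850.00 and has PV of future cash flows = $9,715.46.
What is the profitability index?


Formula: PI = PV(cash flows) / initial investment
Substituting: PI = $9,715.46 / $6,850.00
PI = 1.4183

1.4183


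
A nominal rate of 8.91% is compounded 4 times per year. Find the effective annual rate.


Formula: EAR = (1 + r/m)^m - 1
Period rate: r/m = 0.0891 / 4 = 0.022275
Compounding: (1 + 0.022275)^4 = 1.092122
EAR = 1.092122 - 1 = 0.092122

0.092122


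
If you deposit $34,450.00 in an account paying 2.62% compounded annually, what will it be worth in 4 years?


Formula: FV = P * (1 + r)^n
Substituting: FV = $34,450.00 * (1 + 0.0262)^4
Growth factor: (1.0262)^4 = 1.108991
FV = $34,450.00 * 1.108991 = $38,204.74

$38,204.74


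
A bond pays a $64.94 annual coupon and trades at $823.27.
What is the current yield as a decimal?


Formula: Current yield = annual coupon / price
Substituting: CY = $64.94 / $823.27
CY = 0.078881

0.078881


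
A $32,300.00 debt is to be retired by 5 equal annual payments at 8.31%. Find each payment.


Formula: PMT = PV * r / (1 - (1+r)^(-n))
Denominator: 1 - (1 + 0.0831)^(-5) = 0.329101
Numerator: $32,300.00 * 0.0831 = 2684.13
PMT = 2684.13 / 0.329101 = $8,155.95

$8,155.95


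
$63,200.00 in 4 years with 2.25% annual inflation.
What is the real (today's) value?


Formula: Real value = nominal / (1 + inflation)^years
Price level: (1 + 0.0225)^4 = 1.093083
Real value = $63,200.00 / 1.093083 = $57,818.10

$57,818.10


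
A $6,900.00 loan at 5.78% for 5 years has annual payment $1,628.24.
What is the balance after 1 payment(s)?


Formula: Balance = PV*(1+r)^k - PMT*((1+r)^k - 1)/r
Growth: (1 + 0.0578)^1 = 1.0578
Accumulated factor: ((1+r)^k - 1)/r = 1.0
Balance = $6,900.00 * 1.0578 - $1,628.24 * 1.0
Balance = $5,670.58

$5,670.58


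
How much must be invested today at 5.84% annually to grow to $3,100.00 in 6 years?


Formula: PV = FV / (1 + r)^n
Substituting: PV = $3,100.00 / (1 + 0.0584)^6
Discount factor: (1.0584)^6 = 1.405721
PV = $3,100.00 / 1.405721 = $2,205.27

$2,205.27


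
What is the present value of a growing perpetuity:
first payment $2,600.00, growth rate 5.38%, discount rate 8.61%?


Formula: PV = C / (r - g)
Spread: r - g = 0.0861 - 0.0538 = 0.0323
Substituting: PV = $2,600.00 / 0.0323
PV = $80,495.36

$80,495.36


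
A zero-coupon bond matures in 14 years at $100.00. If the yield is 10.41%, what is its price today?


Formula: Price = FV / (1 + r)^n
Substituting: Price = $100.00 / (1 + 0.1041)^14
Discount factor: (1.1041)^14 = 4.000532
Price = $100.00 / 4.000532 = $25.00

$25.00


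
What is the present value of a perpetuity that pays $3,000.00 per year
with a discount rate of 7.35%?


Formula: PV = C / r
Substituting: PV = $3,000.00 / 0.0735
PV = $40,816.33

$40,816.33


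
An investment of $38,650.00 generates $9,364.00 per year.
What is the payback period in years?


Formula: Payback = investment / annual cash flow
Substituting: Payback = $38,650.00 / $9,364.00
Payback = 4.1275 years

4.1275 years


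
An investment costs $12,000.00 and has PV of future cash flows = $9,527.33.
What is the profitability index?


Formula: PI = PV(cash flows) / initial investment
Substituting: PI = $9,527.33 / $12,000.00
PI = 0.7939

0.7939


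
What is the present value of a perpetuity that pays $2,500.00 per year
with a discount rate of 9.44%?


Formula: PV = C / r
Substituting: PV = $2,500.00 / 0.0944
PV = $26,483.05

$26,483.05


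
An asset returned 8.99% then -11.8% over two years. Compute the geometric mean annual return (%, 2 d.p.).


Formula: Geometric mean = ((1+r1)*(1+r2))^(1/2) - 1
Product: (1 + 0.0899) * (1 + -0.118) = 1.0899 * 0.882 = 0.961292
Square root: 0.961292^0.5 = 0.980455
Geometric mean = 0.980455 - 1 = -0.019545
As percentage: -1.95%

-1.95%


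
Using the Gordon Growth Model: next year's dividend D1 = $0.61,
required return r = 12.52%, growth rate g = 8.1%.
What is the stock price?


Formula: P = D1 / (r - g)
Spread: r - g = 0.1252 - 0.081 = 0.0442
Substituting: P = $0.61 / 0.0442
P = $13.80

$13.80


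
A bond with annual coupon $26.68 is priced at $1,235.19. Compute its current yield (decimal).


Formula: Current yield = annual coupon / price
Substituting: CY = $26.68 / $1,235.19
CY = 0.0216

0.0216


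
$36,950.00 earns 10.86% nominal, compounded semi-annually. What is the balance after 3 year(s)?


Formula: FV = P * (1 + r/m)^(m*t)
Period rate: r/m = 0.1086 / 2 = 0.0543
Total periods: m*t = 2 * 3 = 6
Growth factor: (1 + 0.0543)^6 = 1.373363
FV = $36,950.00 * 1.373363 = $50,745.75

$50,745.75


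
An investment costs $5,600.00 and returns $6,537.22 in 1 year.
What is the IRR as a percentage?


Formula: IRR = C1/C0 - 1
Substituting: IRR = $6,537.22 / $5,600.00 - 1
Ratio: 1.167361 - 1 = 0.167361
IRR = 16.7361%

16.7361%


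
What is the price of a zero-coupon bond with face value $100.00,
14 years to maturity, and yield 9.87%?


Formula: Price = FV / (1 + r)^n
Substituting: Price = $100.00 / (1 + 0.0987)^14
Discount factor: (1.0987)^14 = 3.735147
Price = $100.00 / 3.735147 = $26.77

$26.77


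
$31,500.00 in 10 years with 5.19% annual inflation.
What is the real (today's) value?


Formula: Real value = nominal / (1 + inflation)^years
Price level: (1 + 0.0519)^10 = 1.658611
Real value = $31,500.00 / 1.658611 = $18,991.79

$18,991.79


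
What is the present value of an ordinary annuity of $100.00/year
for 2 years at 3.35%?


Formula: PV = PMT * (1 - (1+r)^(-n)) / r
Discount factor: (1 + 0.0335)^(-2) = 0.936222
Bracket: 1 - 0.936222 = 0.063778
PV = $100.00 * 0.063778 / 0.0335 = $190.38

$190.38


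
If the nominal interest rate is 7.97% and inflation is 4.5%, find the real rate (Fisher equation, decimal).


Formula: (1 + r_real) = (1 + r_nom) / (1 + inflation)
Substituting: (1 + r_real) = 1.0797 / 1.045
(1 + r_real) = 1.033206
r_real = 1.033206 - 1 = 0.033206

0.033206


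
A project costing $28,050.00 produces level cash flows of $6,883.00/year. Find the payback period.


Formula: Payback = investment / annual cash flow
Substituting: Payback = $28,050.00 / $6,883.00
Payback = 4.0753 years

4.0753 years


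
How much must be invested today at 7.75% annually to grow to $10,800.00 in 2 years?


Formula: PV = FV / (1 + r)^n
Substituting: PV = $10,800.00 / (1 + 0.0775)^2
Discount factor: (1.0775)^2 = 1.161006
PV = $10,800.00 / 1.161006 = $9,302.28

$9,302.28


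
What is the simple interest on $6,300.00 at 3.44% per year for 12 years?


Formula: I = P * r * t
Substituting: I = $6,300.00 * 0.0344 * 12
Step: I = $6,300.00 * 0.4128
I = $2,600.64

$2,600.64


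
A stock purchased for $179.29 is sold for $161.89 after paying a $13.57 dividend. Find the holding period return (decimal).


Formula: HPR = (P1 - P0 + D) / P0
Gain: $161.89 - $179.29 + $13.57 = -$3.83
HPR = -$3.83 / $179.29 = -0.0214

-0.0214


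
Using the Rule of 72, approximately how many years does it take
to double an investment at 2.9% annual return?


Formula: Years ≈ 72 / r
Substituting: Years ≈ 72 / 2.9
Years ≈ 24.8

24.8 years


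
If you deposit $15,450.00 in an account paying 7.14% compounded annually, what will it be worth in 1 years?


Formula: FV = P * (1 + r)^n
Substituting: FV = $15,450.00 * (1 + 0.0714)^1
Growth factor: (1.0714)^1 = 1.0714
FV = $15,450.00 * 1.0714 = $16,553.13

$16,553.13


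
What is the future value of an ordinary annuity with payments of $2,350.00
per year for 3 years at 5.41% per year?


Formula: FV = PMT * ((1+r)^n - 1) / r
Growth factor: (1 + 0.0541)^3 = 1.171239
Numerator: 1.171239 - 1 = 0.171239
FV = $2,350.00 * 0.171239 / 0.0541 = $7,438.28

$7,438.28


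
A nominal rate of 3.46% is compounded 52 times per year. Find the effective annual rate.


Formula: EAR = (1 + r/m)^m - 1
Period rate: r/m = 0.0346 / 52 = 0.000665
Compounding: (1 + 0.000665)^52 = 1.035194
EAR = 1.035194 - 1 = 0.035194

0.035194


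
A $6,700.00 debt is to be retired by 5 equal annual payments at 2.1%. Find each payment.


Formula: PMT = PV * r / (1 - (1+r)^(-n))
Denominator: 1 - (1 + 0.021)^(-5) = 0.098696
Numerator: $6,700.00 * 0.021 = 140.7
PMT = 140.7 / 0.098696 = $1,425.59

$1,425.59


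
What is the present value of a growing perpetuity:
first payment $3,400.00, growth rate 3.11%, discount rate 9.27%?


Formula: PV = C / (r - g)
Spread: r - g = 0.0927 - 0.0311 = 0.0616
Substituting: PV = $3,400.00 / 0.0616
PV = $55,194.81

$55,194.81


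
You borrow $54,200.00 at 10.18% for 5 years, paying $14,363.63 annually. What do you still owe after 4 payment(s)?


Formula: Balance = PV*(1+r)^k - PMT*((1+r)^k - 1)/r
Growth: (1 + 0.1018)^4 = 1.473707
Accumulated factor: ((1+r)^k - 1)/r = 4.653308
Balance = $54,200.00 * 1.473707 - $14,363.63 * 4.653308
Balance = $13,036.51

$13,036.51


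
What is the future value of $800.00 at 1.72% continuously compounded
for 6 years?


Formula: FV = P * e^(r*t)
Exponent: r*t = 0.0172 * 6 = 0.1032
e^(0.1032) = 1.108713
FV = $800.00 * 1.108713 = $886.97

$886.97


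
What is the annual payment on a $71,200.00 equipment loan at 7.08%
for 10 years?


Formula: PMT = PV * r / (1 - (1+r)^(-n))
Denominator: 1 - (1 + 0.0708)^(-10) = 0.495436
Numerator: $71,200.00 * 0.0708 = 5040.96
PMT = 5040.96 / 0.495436 = $10,174.80

$10,174.80


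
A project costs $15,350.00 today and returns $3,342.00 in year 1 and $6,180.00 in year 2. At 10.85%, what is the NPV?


Formula: NPV = C0 + C1/(1+r) + C2/(1+r)^2
Discount C1: $3,342.00 / (1 + 0.1085) = $3,014.88
Discount C2: $6,180.00 / (1 + 0.1085)^2 = $5,029.41
NPV = -$15,350.00 + $3,014.88 + $5,029.41 = -$7,305.70

-$7,305.70


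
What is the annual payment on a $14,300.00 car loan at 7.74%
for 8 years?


Formula: PMT = PV * r / (1 - (1+r)^(-n))
Denominator: 1 - (1 + 0.0774)^(-8) = 0.449212
Numerator: $14,300.00 * 0.0774 = 1106.82
PMT = 1106.82 / 0.449212 = $2,463.91

$2,463.91


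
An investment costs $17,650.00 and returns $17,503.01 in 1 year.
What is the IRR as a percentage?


Formula: IRR = C1/C0 - 1
Substituting: IRR = $17,503.01 / $17,650.00 - 1
Ratio: 0.991672 - 1 = -0.008328
IRR = -0.8328%

-0.8328%


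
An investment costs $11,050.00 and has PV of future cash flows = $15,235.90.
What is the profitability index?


Formula: PI = PV(cash flows) / initial investment
Substituting: PI = $15,235.90 / $11,050.00
PI = 1.3788

1.3788


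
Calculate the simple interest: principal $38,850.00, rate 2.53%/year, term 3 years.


Formula: I = P * r * t
Substituting: I = $38,850.00 * 0.0253 * 3
Step: I = $38,850.00 * 0.0759
I = $2,948.72

$2,948.72


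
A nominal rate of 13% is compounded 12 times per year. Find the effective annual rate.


Formula: EAR = (1 + r/m)^m - 1
Period rate: r/m = 0.13 / 12 = 0.010833
Compounding: (1 + 0.010833)^12 = 1.138032
EAR = 1.138032 - 1 = 0.138032

0.138032


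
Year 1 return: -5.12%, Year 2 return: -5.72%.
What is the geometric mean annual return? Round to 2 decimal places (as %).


Formula: Geometric mean = ((1+r1)*(1+r2))^(1/2) - 1
Product: (1 + -0.0512) * (1 + -0.0572) = 0.9488 * 0.9428 = 0.894529
Square root: 0.894529^0.5 = 0.945795
Geometric mean = 0.945795 - 1 = -0.054205
As percentage: -5.42%

-5.42%


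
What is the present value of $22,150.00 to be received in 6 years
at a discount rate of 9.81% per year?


Formula: PV = FV / (1 + r)^n
Substituting: PV = $22,150.00 / (1 + 0.0981)^6
Discount factor: (1.0981)^6 = 1.75328
PV = $22,150.00 / 1.75328 = $12,633.46

$12,633.46


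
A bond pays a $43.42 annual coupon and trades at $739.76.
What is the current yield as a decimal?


Formula: Current yield = annual coupon / price
Substituting: CY = $43.42 / $739.76
CY = 0.058695

0.058695


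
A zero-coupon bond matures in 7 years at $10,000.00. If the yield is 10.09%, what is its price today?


Formula: Price = FV / (1 + r)^n
Substituting: Price = $10,000.00 / (1 + 0.1009)^7
Discount factor: (1.1009)^7 = 1.959905
Price = $10,000.00 / 1.959905 = $5,102.29

$5,102.29


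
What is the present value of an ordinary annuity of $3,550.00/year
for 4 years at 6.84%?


Formula: PV = PMT * (1 - (1+r)^(-n)) / r
Discount factor: (1 + 0.0684)^(-4) = 0.767475
Bracket: 1 - 0.767475 = 0.232525
PV = $3,550.00 * 0.232525 / 0.0684 = $12,068.16

$12,068.16


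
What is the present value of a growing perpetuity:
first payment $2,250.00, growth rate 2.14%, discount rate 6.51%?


Formula: PV = C / (r - g)
Spread: r - g = 0.0651 - 0.0214 = 0.0437
Substituting: PV = $2,250.00 / 0.0437
PV = $51,487.41

$51,487.41


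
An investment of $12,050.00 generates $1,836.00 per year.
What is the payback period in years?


Formula: Payback = investment / annual cash flow
Substituting: Payback = $12,050.00 / $1,836.00
Payback = 6.5632 years

6.5632 years


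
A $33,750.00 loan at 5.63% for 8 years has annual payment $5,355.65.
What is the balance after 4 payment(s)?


Formula: Balance = PV*(1+r)^k - PMT*((1+r)^k - 1)/r
Growth: (1 + 0.0563)^4 = 1.244942
Accumulated factor: ((1+r)^k - 1)/r = 4.350657
Balance = $33,750.00 * 1.244942 - $5,355.65 * 4.350657
Balance = $18,716.20

$18,716.20


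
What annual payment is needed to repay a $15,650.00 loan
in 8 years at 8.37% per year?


Formula: PMT = PV * r / (1 - (1+r)^(-n))
Denominator: 1 - (1 + 0.0837)^(-8) = 0.474313
Numerator: $15,650.00 * 0.0837 = 1309.905
PMT = 1309.905 / 0.474313 = $2,761.69

$2,761.69


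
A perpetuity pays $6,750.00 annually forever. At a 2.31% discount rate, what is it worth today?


Formula: PV = C / r
Substituting: PV = $6,750.00 / 0.0231
PV = $292,207.79

$292,207.79


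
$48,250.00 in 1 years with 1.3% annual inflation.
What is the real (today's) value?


Formula: Real value = nominal / (1 + inflation)^years
Price level: (1 + 0.013)^1 = 1.013
Real value = $48,250.00 / 1.013 = $47,630.80

$47,630.80


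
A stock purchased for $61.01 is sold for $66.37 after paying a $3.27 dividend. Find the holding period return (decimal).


Formula: HPR = (P1 - P0 + D) / P0
Gain: $66.37 - $61.01 + $3.27 = $8.63
HPR = $8.63 / $61.01 = 0.1415

0.1415


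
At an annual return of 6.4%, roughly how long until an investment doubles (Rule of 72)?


Formula: Years ≈ 72 / r
Substituting: Years ≈ 72 / 6.4
Years ≈ 11.2

11.2 years


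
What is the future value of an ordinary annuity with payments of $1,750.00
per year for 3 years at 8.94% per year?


Formula: FV = PMT * ((1+r)^n - 1) / r
Growth factor: (1 + 0.0894)^3 = 1.292892
Numerator: 1.292892 - 1 = 0.292892
FV = $1,750.00 * 0.292892 / 0.0894 = $5,733.34

$5,733.34


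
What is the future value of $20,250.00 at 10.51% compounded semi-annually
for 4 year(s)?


Formula: FV = P * (1 + r/m)^(m*t)
Period rate: r/m = 0.1051 / 2 = 0.05255
Total periods: m*t = 2 * 4 = 8
Growth factor: (1 + 0.05255)^8 = 1.506405
FV = $20,250.00 * 1.506405 = $30,504.71

$30,504.71


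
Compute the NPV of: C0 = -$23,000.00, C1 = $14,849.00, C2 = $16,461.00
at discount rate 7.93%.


Formula: NPV = C0 + C1/(1+r) + C2/(1+r)^2
Discount C1: $14,849.00 / (1 + 0.0793) = $13,757.99
Discount C2: $16,461.00 / (1 + 0.0793)^2 = $14,130.97
NPV = -$23,000.00 + $13,757.99 + $14,130.97 = $4,888.96

$4,888.96


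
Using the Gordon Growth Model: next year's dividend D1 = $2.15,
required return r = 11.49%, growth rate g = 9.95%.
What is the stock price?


Formula: P = D1 / (r - g)
Spread: r - g = 0.1149 - 0.0995 = 0.0154
Substituting: P = $2.15 / 0.0154
P = $139.61

$139.61


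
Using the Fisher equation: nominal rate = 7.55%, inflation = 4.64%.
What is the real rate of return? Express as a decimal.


Formula: (1 + r_real) = (1 + r_nom) / (1 + inflation)
Substituting: (1 + r_real) = 1.0755 / 1.0464
(1 + r_real) = 1.02781
r_real = 1.02781 - 1 = 0.02781

0.02781


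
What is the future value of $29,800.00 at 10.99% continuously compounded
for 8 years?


Formula: FV = P * e^(r*t)
Exponent: r*t = 0.1099 * 8 = 0.8792
e^(0.8792) = 2.408972
FV = $29,800.00 * 2.408972 = $71,787.36

$71,787.36


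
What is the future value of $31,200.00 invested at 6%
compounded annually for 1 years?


Formula: FV = P * (1 + r)^n
Substituting: FV = $31,200.00 * (1 + 0.06)^1
Growth factor: (1.06)^1 = 1.06
FV = $31,200.00 * 1.06 = $33,072.00

$33,072.00


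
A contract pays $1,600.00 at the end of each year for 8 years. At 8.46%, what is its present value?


Formula: PV = PMT * (1 - (1+r)^(-n)) / r
Discount factor: (1 + 0.0846)^(-8) = 0.522208
Bracket: 1 - 0.522208 = 0.477792
PV = $1,600.00 * 0.477792 / 0.0846 = $9,036.26

$9,036.26


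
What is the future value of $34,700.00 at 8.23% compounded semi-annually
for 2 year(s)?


Formula: FV = P * (1 + r/m)^(m*t)
Period rate: r/m = 0.0823 / 2 = 0.04115
Total periods: m*t = 2 * 2 = 4
Growth factor: (1 + 0.04115)^4 = 1.175042
FV = $34,700.00 * 1.175042 = $40,773.94

$40,773.94


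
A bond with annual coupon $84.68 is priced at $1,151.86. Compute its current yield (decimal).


Formula: Current yield = annual coupon / price
Substituting: CY = $84.68 / $1,151.86
CY = 0.073516

0.073516


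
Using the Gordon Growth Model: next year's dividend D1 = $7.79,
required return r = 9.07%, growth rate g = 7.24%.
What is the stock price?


Formula: P = D1 / (r - g)
Spread: r - g = 0.0907 - 0.0724 = 0.0183
Substituting: P = $7.79 / 0.0183
P = $425.68

$425.68


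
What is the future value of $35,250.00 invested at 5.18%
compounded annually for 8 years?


Formula: FV = P * (1 + r)^n
Substituting: FV = $35,250.00 * (1 + 0.0518)^8
Growth factor: (1.0518)^8 = 1.49784
FV = $35,250.00 * 1.49784 = $52,798.85

$52,798.85


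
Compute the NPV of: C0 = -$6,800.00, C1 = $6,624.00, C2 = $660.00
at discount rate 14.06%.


Formula: NPV = C0 + C1/(1+r) + C2/(1+r)^2
Discount C1: $6,624.00 / (1 + 0.1406) = $5,807.47
Discount C2: $660.00 / (1 + 0.1406)^2 = $507.31
NPV = -$6,800.00 + $5,807.47 + $507.31 = -$485.22

-$485.22


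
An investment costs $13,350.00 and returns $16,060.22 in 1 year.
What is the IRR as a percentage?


Formula: IRR = C1/C0 - 1
Substituting: IRR = $16,060.22 / $13,350.00 - 1
Ratio: 1.203013 - 1 = 0.203013
IRR = 20.3013%

20.3013%


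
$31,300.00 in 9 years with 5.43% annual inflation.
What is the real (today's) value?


Formula: Real value = nominal / (1 + inflation)^years
Price level: (1 + 0.0543)^9 = 1.609451
Real value = $31,300.00 / 1.609451 = $19,447.62

$19,447.62


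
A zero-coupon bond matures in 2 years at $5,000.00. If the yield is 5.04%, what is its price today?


Formula: Price = FV / (1 + r)^n
Substituting: Price = $5,000.00 / (1 + 0.0504)^2
Discount factor: (1.0504)^2 = 1.10334
Price = $5,000.00 / 1.10334 = $4,531.69

$4,531.69


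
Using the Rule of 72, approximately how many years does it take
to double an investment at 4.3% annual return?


Formula: Years ≈ 72 / r
Substituting: Years ≈ 72 / 4.3
Years ≈ 16.7

16.7 years


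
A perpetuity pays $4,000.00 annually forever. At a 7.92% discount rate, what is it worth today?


Formula: PV = C / r
Substituting: PV = $4,000.00 / 0.0792
PV = $50,505.05

$50,505.05


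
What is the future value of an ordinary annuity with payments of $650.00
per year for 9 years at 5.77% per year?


Formula: FV = PMT * ((1+r)^n - 1) / r
Growth factor: (1 + 0.0577)^9 = 1.656771
Numerator: 1.656771 - 1 = 0.656771
FV = $650.00 * 0.656771 / 0.0577 = $7,398.64

$7,398.64


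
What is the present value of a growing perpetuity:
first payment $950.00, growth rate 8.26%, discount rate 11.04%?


Formula: PV = C / (r - g)
Spread: r - g = 0.1104 - 0.0826 = 0.0278
Substituting: PV = $950.00 / 0.0278
PV = $34,172.66

$34,172.66


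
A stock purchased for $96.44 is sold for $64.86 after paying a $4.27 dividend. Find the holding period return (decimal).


Formula: HPR = (P1 - P0 + D) / P0
Gain: $64.86 - $96.44 + $4.27 = -$27.31
HPR = -$27.31 / $96.44 = -0.2832

-0.2832


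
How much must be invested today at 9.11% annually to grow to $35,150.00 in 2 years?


Formula: PV = FV / (1 + r)^n
Substituting: PV = $35,150.00 / (1 + 0.0911)^2
Discount factor: (1.0911)^2 = 1.190499
PV = $35,150.00 / 1.190499 = $29,525.43

$29,525.43


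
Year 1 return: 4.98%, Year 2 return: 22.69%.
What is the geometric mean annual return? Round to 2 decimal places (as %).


Formula: Geometric mean = ((1+r1)*(1+r2))^(1/2) - 1
Product: (1 + 0.0498) * (1 + 0.2269) = 1.0498 * 1.2269 = 1.288
Square root: 1.288^0.5 = 1.134901
Geometric mean = 1.134901 - 1 = 0.134901
As percentage: 13.49%

13.49%


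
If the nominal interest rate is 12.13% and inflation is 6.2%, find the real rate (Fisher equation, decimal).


Formula: (1 + r_real) = (1 + r_nom) / (1 + inflation)
Substituting: (1 + r_real) = 1.1213 / 1.062
(1 + r_real) = 1.055838
r_real = 1.055838 - 1 = 0.055838

0.055838


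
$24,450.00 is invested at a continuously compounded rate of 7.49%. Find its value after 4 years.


Formula: FV = P * e^(r*t)
Exponent: r*t = 0.0749 * 4 = 0.2996
e^(0.2996) = 1.349319
FV = $24,450.00 * 1.349319 = $32,990.85

$32,990.85


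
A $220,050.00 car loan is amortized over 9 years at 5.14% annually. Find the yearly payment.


Formula: PMT = PV * r / (1 - (1+r)^(-n))
Denominator: 1 - (1 + 0.0514)^(-9) = 0.363075
Numerator: $220,050.00 * 0.0514 = 11310.57
PMT = 11310.57 / 0.363075 = $31,152.15

$31,152.15


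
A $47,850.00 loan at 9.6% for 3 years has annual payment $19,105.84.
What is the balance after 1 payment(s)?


Formula: Balance = PV*(1+r)^k - PMT*((1+r)^k - 1)/r
Growth: (1 + 0.096)^1 = 1.096
Accumulated factor: ((1+r)^k - 1)/r = 1.0
Balance = $47,850.00 * 1.096 - $19,105.84 * 1.0
Balance = $33,337.76

$33,337.76


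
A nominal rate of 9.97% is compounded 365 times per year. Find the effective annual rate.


Formula: EAR = (1 + r/m)^m - 1
Period rate: r/m = 0.0997 / 365 = 0.000273
Compounding: (1 + 0.000273)^365 = 1.104824
EAR = 1.104824 - 1 = 0.104824

0.104824


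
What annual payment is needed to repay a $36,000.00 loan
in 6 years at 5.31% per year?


Formula: PMT = PV * r / (1 - (1+r)^(-n))
Denominator: 1 - (1 + 0.0531)^(-6) = 0.266868
Numerator: $36,000.00 * 0.0531 = 1911.6
PMT = 1911.6 / 0.266868 = $7,163.10

$7,163.10


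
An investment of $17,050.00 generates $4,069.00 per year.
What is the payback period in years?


Formula: Payback = investment / annual cash flow
Substituting: Payback = $17,050.00 / $4,069.00
Payback = 4.1902 years

4.1902 years


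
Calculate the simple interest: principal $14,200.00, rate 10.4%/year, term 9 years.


Formula: I = P * r * t
Substituting: I = $14,200.00 * 0.104 * 9
Step: I = $14,200.00 * 0.936
I = $13,291.20

$13,291.20


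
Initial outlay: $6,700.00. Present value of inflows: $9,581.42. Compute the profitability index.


Formula: PI = PV(cash flows) / initial investment
Substituting: PI = $9,581.42 / $6,700.00
PI = 1.4301

1.4301


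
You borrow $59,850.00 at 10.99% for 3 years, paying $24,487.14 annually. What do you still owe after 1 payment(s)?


Formula: Balance = PV*(1+r)^k - PMT*((1+r)^k - 1)/r
Growth: (1 + 0.1099)^1 = 1.1099
Accumulated factor: ((1+r)^k - 1)/r = 1.0
Balance = $59,850.00 * 1.1099 - $24,487.14 * 1.0
Balance = $41,940.38

$41,940.38


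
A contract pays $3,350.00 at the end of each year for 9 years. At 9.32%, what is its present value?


Formula: PV = PMT * (1 - (1+r)^(-n)) / r
Discount factor: (1 + 0.0932)^(-9) = 0.448439
Bracket: 1 - 0.448439 = 0.551561
PV = $3,350.00 * 0.551561 / 0.0932 = $19,825.42

$19,825.42


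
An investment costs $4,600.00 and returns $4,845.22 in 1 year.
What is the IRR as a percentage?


Formula: IRR = C1/C0 - 1
Substituting: IRR = $4,845.22 / $4,600.00 - 1
Ratio: 1.053309 - 1 = 0.053309
IRR = 5.3309%

5.3309%


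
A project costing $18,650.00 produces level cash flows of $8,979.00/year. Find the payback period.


Formula: Payback = investment / annual cash flow
Substituting: Payback = $18,650.00 / $8,979.00
Payback = 2.0771 years

2.0771 years


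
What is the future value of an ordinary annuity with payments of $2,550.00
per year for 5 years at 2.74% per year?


Formula: FV = PMT * ((1+r)^n - 1) / r
Growth factor: (1 + 0.0274)^5 = 1.144716
Numerator: 1.144716 - 1 = 0.144716
FV = $2,550.00 * 0.144716 / 0.0274 = $13,468.11

$13,468.11


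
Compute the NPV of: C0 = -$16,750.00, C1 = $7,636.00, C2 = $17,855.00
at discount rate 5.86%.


Formula: NPV = C0 + C1/(1+r) + C2/(1+r)^2
Discount C1: $7,636.00 / (1 + 0.0586) = $7,213.30
Discount C2: $17,855.00 / (1 + 0.0586)^2 = $15,932.95
NPV = -$16,750.00 + $7,213.30 + $15,932.95 = $6,396.25

$6,396.25


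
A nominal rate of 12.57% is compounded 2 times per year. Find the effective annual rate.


Formula: EAR = (1 + r/m)^m - 1
Period rate: r/m = 0.1257 / 2 = 0.06285
Compounding: (1 + 0.06285)^2 = 1.12965
EAR = 1.12965 - 1 = 0.12965

0.12965


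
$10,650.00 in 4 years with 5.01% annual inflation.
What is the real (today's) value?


Formula: Real value = nominal / (1 + inflation)^years
Price level: (1 + 0.0501)^4 = 1.215969
Real value = $10,650.00 / 1.215969 = $8,758.44

$8,758.44


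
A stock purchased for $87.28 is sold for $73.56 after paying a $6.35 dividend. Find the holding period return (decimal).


Formula: HPR = (P1 - P0 + D) / P0
Gain: $73.56 - $87.28 + $6.35 = -$7.37
HPR = -$7.37 / $87.28 = -0.0844

-0.0844
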